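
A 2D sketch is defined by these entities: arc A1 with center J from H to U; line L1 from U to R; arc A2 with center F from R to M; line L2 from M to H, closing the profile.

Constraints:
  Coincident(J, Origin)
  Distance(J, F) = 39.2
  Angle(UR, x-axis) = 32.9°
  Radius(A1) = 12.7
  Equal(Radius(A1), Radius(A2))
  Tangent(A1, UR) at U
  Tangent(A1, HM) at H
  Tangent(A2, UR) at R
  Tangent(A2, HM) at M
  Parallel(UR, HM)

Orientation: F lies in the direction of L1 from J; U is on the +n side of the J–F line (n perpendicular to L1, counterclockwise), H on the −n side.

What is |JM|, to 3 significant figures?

41.2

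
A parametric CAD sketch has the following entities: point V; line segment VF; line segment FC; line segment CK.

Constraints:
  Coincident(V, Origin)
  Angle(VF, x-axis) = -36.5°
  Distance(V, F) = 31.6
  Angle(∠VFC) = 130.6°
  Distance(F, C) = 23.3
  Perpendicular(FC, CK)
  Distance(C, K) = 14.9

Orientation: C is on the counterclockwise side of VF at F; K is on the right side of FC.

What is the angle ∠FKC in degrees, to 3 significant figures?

57.4°

∠VFC = 130.6°, so FC runs at -36.5° + (180° − 130.6°) = 12.9° from the x-axis; with |FC| = 23.3, C = F + 23.3·(cos 12.9°, sin 12.9°) = (48.1, -13.6). FC ⟂ CK; with |CK| = 14.9 on the right of FC, K = C + 14.9·(0.223, -0.975) = (51.4, -28.1). Then cos ∠FKC = KF·KC / (|KF||KC|), giving 57.4°.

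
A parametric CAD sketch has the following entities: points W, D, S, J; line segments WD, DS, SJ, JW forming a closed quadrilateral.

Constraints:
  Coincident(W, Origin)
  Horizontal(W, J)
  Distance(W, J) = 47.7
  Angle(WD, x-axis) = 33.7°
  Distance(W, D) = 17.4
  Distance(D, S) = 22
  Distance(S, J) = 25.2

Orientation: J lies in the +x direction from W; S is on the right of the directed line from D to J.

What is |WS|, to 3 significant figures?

26.5

Checks: |DS| = 22.00 ✓; |SJ| = 25.20 ✓.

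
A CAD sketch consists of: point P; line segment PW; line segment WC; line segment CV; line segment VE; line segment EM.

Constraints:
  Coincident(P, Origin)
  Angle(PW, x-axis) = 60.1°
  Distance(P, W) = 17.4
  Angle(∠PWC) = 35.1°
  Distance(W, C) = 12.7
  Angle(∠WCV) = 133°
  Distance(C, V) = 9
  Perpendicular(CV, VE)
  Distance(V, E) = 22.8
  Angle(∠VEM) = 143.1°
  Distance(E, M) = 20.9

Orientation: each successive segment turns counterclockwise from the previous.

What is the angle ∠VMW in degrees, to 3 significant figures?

27.2°

P is at the origin; PW runs at 60.1° with length 17.4, so W = (8.67, 15.1). ∠PWC = 35.1° gives WC at -155° from the x-axis; with |WC| = 12.7, C = (-2.84, 9.72). ∠WCV = 133.0° gives CV at -108° from the x-axis; with |CV| = 9.0, V = (-5.62, 1.16). The perpendicularity gives VE at right angles to CV, so VE runs at -18.0°; with |VE| = 22.8, E = (16.1, -5.89). ∠VEM = 143.1° gives EM at 18.9° from the x-axis; with |EM| = 20.9, M = (35.8, 0.882). Then cos ∠VMW = MV·MW / (|MV||MW|), giving 27.2°.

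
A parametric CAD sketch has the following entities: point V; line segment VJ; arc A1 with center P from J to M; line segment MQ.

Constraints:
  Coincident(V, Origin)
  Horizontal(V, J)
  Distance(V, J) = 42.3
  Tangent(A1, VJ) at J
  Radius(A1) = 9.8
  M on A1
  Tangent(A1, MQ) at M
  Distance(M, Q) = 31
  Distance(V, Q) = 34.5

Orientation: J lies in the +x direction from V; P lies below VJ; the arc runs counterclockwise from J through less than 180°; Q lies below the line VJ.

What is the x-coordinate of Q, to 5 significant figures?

16.890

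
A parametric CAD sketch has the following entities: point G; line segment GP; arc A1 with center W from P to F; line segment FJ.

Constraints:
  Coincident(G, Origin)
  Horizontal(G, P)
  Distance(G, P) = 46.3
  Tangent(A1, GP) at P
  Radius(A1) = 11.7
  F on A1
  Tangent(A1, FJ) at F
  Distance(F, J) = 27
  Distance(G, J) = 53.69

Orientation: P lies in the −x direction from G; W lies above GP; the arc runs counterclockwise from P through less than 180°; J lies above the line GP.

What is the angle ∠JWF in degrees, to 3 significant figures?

66.6°

G is at the origin; G and P share the same y with |GP| = 46.3 and P on the −x side, so P = (-46.3, 0.00). The tangent condition forces WP to be normal to GP, so W = P + (0, 11.7) = (-46.3, 11.7). Since WF ⟂ FJ (tangency), |WJ| = √(11.7² + 27.0²) = 29.4 regardless of where F sits on A1. So J lies on both circle(G, 53.69) and circle(W, 29.4); the above-GP intersection is J = (-36.4, 39.4). F is the foot of the tangent from J: F = (-34.6, 12.5).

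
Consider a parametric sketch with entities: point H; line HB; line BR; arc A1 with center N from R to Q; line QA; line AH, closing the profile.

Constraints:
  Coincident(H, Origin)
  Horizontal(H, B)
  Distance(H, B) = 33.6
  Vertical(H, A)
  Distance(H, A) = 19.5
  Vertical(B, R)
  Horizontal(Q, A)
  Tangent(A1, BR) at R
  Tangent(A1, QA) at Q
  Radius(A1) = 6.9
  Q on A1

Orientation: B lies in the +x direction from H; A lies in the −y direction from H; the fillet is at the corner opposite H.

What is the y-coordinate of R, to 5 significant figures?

-12.600

The virtual corner opposite H is at (33.600, -19.500). The tangent condition forces NR to be normal to BR and A1 meets QA tangentially, so NQ is at right angles to QA, with radius 6.9, so the center N sits 6.9 in from both sides at N = (26.700, -12.600). That places the tangent points at R = (33.600, -12.600) on BR and Q = (26.700, -19.500) on QA. So R.y = -12.600.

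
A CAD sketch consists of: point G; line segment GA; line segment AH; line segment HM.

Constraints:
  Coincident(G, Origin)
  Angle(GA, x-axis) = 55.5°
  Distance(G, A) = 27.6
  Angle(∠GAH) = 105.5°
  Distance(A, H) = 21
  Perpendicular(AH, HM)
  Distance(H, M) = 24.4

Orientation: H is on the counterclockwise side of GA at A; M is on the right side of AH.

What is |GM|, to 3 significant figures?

58.4

∠GAH = 105.5°, so AH runs at 55.5° + (180° − 105.5°) = 130° from the x-axis; with |AH| = 21.0, H = A + 21.0·(cos 130°, sin 130°) = (2.13, 38.8). AH ⟂ HM; with |HM| = 24.4 on the right of AH, M = H + 24.4·(0.766, 0.643) = (20.8, 54.5). Then |GM| = |M − G| = 58.4.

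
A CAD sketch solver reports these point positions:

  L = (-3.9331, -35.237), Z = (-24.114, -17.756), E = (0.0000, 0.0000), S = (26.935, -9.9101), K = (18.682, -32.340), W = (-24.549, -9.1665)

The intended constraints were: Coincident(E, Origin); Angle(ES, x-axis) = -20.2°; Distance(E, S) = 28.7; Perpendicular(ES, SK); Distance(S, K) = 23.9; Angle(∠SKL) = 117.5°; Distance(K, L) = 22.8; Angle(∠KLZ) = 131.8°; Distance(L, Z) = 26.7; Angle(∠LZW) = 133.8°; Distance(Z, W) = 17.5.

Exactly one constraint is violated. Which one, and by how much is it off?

Distance(Z, W) = 17.5 — off by 8.90.

E = (0.00, 0.00) ✓; ES at -20.20° ✓; |ES| = 28.70 ✓; ∠(ES, SK) = 90.00° ✓; |SK| = 23.90 ✓; ∠SKL = 117.5° ✓; |KL| = 22.80 ✓; ∠KLZ = 131.8° ✓; |LZ| = 26.70 ✓; ∠LZW = 133.8° ✓; |ZW| = 8.601 ✗.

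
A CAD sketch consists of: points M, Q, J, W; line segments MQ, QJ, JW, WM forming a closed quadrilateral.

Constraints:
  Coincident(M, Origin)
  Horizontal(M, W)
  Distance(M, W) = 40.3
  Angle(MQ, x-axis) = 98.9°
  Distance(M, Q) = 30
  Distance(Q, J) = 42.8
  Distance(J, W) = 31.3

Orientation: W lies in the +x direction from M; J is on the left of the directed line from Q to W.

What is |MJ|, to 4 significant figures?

49.28

Checks: |QJ| = 42.80 ✓; |JW| = 31.30 ✓.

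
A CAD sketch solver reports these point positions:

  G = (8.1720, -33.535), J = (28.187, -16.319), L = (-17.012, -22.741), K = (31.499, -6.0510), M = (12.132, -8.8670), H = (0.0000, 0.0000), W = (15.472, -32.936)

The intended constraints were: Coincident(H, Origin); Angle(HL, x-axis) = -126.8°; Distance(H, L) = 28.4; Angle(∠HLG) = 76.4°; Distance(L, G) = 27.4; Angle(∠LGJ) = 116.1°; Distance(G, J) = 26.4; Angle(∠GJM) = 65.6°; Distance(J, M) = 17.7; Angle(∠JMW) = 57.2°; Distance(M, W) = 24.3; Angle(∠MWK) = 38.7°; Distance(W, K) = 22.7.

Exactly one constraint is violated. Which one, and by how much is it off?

Distance(W, K) = 22.7 — off by 8.60.

H = (0.00, 0.00) ✓; HL at -126.8° ✓; |HL| = 28.40 ✓; ∠HLG = 76.40° ✓; |LG| = 27.40 ✓; ∠LGJ = 116.1° ✓; |GJ| = 26.40 ✓; ∠GJM = 65.60° ✓; |JM| = 17.70 ✓; ∠JMW = 57.20° ✓; |MW| = 24.30 ✓; ∠MWK = 38.70° ✓; |WK| = 31.30 ✗.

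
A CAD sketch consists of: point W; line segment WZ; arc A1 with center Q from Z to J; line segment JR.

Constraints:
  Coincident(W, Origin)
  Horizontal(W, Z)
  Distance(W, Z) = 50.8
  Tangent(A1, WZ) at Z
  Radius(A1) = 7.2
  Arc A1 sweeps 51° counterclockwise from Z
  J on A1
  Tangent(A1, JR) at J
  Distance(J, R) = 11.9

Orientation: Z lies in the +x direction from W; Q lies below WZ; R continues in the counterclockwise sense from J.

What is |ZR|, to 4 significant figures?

17.70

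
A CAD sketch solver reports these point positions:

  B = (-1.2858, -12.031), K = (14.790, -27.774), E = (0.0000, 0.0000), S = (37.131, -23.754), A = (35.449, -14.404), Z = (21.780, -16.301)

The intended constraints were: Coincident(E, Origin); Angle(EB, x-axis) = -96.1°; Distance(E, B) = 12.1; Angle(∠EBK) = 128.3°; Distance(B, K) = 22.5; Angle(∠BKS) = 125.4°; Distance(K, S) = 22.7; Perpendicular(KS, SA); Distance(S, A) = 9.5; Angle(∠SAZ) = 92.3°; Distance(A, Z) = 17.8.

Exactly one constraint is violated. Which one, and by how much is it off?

Distance(A, Z) = 17.8 — off by 4.00.

E = (0.00, 0.00) ✓; EB at -96.10° ✓; |EB| = 12.10 ✓; ∠EBK = 128.3° ✓; |BK| = 22.50 ✓; ∠BKS = 125.4° ✓; |KS| = 22.70 ✓; ∠(KS, SA) = 90.00° ✓; |SA| = 9.500 ✓; ∠SAZ = 92.30° ✓; |AZ| = 13.80 ✗.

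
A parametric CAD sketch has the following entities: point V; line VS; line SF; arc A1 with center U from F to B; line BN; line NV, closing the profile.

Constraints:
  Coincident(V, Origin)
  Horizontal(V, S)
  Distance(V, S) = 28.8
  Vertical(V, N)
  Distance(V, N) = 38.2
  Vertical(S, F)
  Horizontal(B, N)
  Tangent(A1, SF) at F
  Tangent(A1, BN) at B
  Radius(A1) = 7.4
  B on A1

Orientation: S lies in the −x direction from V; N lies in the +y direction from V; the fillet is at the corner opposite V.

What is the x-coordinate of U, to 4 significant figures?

-21.40

V and N share the same x with |VN| = 38.2 and N on the +y side, so N = (0.000, 38.20). The virtual corner opposite V is at (-28.80, 38.20). The tangent condition forces UF to be normal to SF and tangency of A1 to BN means the radius UB is perpendicular to BN, with radius 7.4, so the center U sits 7.4 in from both sides at U = (-21.40, 30.80). So U.x = -21.40.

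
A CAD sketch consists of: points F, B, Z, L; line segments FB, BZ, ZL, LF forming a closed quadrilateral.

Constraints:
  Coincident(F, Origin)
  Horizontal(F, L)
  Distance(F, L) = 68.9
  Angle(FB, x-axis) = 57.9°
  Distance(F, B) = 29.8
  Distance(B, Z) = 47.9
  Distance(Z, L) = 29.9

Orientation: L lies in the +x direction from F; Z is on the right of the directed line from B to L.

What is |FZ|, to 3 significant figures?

45.1

Checks: |BZ| = 47.90 ✓; |ZL| = 29.90 ✓.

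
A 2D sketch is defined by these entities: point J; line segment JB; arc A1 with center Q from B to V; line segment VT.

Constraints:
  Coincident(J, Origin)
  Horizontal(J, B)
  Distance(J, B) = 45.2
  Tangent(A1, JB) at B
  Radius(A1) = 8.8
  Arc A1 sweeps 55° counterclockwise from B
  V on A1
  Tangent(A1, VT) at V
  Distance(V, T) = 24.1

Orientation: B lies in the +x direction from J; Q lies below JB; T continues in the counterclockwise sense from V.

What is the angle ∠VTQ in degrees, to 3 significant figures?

20.1°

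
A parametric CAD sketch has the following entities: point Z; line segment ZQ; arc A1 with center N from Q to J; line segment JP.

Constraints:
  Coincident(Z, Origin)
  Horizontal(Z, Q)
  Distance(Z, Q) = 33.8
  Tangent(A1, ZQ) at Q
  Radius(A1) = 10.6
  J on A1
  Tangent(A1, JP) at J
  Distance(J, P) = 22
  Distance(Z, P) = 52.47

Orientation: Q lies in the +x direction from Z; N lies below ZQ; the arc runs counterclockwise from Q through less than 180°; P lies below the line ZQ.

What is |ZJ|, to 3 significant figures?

31.0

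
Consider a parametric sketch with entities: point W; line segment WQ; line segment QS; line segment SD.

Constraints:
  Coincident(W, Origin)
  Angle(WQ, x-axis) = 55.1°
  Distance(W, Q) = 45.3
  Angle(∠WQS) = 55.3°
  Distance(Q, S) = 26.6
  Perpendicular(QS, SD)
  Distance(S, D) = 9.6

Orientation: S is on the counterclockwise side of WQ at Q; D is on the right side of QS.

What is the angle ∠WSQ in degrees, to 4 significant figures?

88.75°

W is at the origin; WQ runs at 55.1° with length 45.3, so Q = 45.3·(cos 55.1°, sin 55.1°) = (25.92, 37.15). ∠WQS = 55.3°, so QS runs at 55.1° + (180° − 55.3°) = 179.8° from the x-axis; with |QS| = 26.6, S = Q + 26.6·(cos 179.8°, sin 179.8°) = (-0.6816, 37.25). Then cos ∠WSQ = SW·SQ / (|SW||SQ|), giving 88.75°.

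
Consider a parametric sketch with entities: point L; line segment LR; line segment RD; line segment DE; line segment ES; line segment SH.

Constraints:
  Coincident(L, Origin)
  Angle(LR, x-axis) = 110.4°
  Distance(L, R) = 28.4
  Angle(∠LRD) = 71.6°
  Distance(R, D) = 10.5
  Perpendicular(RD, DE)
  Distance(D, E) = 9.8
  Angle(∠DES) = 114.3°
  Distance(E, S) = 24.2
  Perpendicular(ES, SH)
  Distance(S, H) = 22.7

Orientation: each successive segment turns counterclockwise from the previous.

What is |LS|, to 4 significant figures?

21.74

L is at the origin; LR runs at 110.4° with length 28.4, so R = (-9.899, 26.62). ∠LRD = 71.6° gives RD at -141.2° from the x-axis; with |RD| = 10.5, D = (-18.08, 20.04). RD is perpendicular to DE, so DE runs at -51.20°; with |DE| = 9.8, E = (-11.94, 12.40). ∠DES = 114.3° gives ES at 14.50° from the x-axis; with |ES| = 24.2, S = (11.49, 18.46). Then |LS| = |S − L| = 21.74.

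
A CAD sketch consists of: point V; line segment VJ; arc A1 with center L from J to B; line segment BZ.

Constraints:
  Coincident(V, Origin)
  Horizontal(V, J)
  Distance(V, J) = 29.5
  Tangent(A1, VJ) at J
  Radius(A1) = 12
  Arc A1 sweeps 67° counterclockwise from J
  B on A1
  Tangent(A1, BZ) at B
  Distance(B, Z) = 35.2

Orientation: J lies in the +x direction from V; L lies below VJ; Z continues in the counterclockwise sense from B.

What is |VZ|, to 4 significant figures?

39.99

V is at the origin; VJ is horizontal with |VJ| = 29.5 and J on the +x side, so J = (29.50, 0.000). Tangency of A1 to VJ means the radius LJ is perpendicular to VJ, so L = J + (0, -12) = (29.50, -12.00). On A1, J sits at bearing 90° from L; a 67° counterclockwise sweep puts B at bearing 157°, so B = L + 12.0·(cos 157°, sin 157°) = (18.45, -7.311). Since A1 is tangent to BZ there, LB ⟂ BZ, so BZ runs along (−sin 157°, cos 157°); with |BZ| = 35.2, Z = (4.700, -39.71). Then |VZ| = |Z − V| = 39.99.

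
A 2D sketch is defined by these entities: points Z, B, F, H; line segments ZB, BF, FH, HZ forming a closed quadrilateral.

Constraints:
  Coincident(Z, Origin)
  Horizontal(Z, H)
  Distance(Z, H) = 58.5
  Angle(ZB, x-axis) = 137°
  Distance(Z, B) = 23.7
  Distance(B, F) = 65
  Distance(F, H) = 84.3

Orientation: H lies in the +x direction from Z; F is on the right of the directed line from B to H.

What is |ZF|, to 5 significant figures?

49.591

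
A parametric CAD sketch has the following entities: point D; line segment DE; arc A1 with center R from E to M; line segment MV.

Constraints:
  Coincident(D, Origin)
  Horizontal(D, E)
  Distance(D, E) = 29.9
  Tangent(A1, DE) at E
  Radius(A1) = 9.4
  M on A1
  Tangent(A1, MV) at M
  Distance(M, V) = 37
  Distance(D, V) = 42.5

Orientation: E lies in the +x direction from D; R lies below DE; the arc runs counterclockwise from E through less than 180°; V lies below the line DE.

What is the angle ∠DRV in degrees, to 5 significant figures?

74.650°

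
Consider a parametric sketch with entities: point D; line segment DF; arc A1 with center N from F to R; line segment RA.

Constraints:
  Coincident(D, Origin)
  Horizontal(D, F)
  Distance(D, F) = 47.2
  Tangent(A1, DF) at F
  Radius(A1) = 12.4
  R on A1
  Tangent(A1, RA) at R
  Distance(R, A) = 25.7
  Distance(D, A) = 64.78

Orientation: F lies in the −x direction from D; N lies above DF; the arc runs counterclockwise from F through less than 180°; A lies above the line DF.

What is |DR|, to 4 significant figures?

41.32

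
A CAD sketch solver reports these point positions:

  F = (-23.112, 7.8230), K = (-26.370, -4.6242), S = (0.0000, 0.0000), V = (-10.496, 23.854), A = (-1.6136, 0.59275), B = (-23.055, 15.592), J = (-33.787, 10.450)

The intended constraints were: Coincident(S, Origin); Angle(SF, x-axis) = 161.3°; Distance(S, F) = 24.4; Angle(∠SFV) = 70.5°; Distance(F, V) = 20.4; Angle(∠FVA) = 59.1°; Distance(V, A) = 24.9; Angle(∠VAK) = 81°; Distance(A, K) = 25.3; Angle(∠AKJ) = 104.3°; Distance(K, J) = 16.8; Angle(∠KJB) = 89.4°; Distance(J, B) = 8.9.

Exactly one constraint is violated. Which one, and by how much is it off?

Distance(J, B) = 8.9 — off by 3.00.

S = (0.00, 0.00) ✓; SF at 161.3° ✓; |SF| = 24.40 ✓; ∠SFV = 70.50° ✓; |FV| = 20.40 ✓; ∠FVA = 59.10° ✓; |VA| = 24.90 ✓; ∠VAK = 81.00° ✓; |AK| = 25.30 ✓; ∠AKJ = 104.3° ✓; |KJ| = 16.80 ✓; ∠KJB = 89.40° ✓; |JB| = 11.90 ✗.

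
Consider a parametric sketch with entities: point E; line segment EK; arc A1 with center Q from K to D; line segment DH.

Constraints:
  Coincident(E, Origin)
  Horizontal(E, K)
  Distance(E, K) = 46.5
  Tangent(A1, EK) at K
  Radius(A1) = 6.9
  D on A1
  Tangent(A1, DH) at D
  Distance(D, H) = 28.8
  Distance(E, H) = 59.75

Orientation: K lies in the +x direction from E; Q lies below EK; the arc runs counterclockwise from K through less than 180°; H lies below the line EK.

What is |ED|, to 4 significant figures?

40.77

E is at the origin; EK is horizontal with |EK| = 46.5 and K on the +x side, so K = (46.50, 0.000). The tangent condition forces QK to be normal to EK, so Q = K + (0, -6.9) = (46.50, -6.900). Since QD ⟂ DH (tangency), |QH| = √(6.9² + 28.8²) = 29.62 regardless of where D sits on A1. So H lies on both circle(E, 59.75) and circle(Q, 29.62); the below-EK intersection is H = (47.30, -36.50). D is the foot of the tangent from H: D = (39.84, -8.689).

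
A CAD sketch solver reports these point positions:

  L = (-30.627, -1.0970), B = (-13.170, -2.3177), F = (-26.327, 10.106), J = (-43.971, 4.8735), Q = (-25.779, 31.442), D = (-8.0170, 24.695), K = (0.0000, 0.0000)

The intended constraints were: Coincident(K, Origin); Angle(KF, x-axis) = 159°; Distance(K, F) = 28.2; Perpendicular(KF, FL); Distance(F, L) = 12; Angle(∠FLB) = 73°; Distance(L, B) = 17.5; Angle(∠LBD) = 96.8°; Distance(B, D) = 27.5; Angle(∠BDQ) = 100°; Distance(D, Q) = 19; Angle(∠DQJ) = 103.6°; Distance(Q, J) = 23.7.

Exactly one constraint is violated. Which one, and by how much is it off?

Distance(Q, J) = 23.7 — off by 8.50.

K = (0.00, 0.00) ✓; KF at 159.0° ✓; |KF| = 28.20 ✓; ∠(KF, FL) = 90.00° ✓; |FL| = 12.00 ✓; ∠FLB = 73.00° ✓; |LB| = 17.50 ✓; ∠LBD = 96.80° ✓; |BD| = 27.50 ✓; ∠BDQ = 100.0° ✓; |DQ| = 19.00 ✓; ∠DQJ = 103.6° ✓; |QJ| = 32.20 ✗.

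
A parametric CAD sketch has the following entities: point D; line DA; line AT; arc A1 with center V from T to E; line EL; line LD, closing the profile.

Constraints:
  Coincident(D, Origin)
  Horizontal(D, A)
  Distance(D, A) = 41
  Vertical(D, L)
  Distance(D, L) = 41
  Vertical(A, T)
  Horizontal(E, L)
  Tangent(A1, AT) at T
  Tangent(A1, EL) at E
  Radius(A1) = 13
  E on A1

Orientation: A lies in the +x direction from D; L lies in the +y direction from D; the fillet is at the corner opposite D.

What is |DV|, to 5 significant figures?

39.598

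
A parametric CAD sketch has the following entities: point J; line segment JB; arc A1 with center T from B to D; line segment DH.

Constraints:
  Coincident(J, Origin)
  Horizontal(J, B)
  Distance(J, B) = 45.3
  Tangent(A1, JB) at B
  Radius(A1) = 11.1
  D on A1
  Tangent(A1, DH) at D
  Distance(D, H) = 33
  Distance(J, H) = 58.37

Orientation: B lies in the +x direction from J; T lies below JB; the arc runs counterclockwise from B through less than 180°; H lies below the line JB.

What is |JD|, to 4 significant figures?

36.32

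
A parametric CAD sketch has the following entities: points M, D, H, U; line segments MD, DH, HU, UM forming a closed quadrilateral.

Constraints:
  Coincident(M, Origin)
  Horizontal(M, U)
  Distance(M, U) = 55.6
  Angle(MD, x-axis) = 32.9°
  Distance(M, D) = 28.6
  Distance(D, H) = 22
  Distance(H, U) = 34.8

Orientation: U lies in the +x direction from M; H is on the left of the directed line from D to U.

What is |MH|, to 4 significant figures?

50.35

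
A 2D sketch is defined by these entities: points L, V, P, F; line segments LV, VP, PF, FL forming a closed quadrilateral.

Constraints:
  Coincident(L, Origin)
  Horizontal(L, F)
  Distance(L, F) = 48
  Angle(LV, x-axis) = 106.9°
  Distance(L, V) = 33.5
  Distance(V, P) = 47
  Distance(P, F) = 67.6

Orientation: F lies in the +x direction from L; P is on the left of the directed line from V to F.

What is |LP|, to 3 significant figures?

68.4

Checks: |VP| = 47.00 ✓; |PF| = 67.60 ✓.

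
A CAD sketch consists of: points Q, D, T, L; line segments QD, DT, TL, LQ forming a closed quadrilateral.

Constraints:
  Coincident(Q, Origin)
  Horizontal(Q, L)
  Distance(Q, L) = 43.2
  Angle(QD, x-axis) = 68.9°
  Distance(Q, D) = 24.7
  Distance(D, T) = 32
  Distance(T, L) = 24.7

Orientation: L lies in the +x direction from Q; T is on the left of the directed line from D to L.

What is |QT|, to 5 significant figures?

47.683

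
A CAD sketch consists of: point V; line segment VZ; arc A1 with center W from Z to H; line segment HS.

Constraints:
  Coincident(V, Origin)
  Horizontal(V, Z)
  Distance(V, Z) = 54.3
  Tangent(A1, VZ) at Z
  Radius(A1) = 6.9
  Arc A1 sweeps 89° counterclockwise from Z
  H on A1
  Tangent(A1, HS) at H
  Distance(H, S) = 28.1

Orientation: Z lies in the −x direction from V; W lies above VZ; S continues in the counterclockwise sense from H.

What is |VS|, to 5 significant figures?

58.454

V is at the origin; V and Z share the same y with |VZ| = 54.3 and Z on the −x side, so Z = (-54.300, 0.0000). A1 meets VZ tangentially, so WZ is at right angles to VZ, so W = Z + (0, 6.9) = (-54.300, 6.9000). On A1, Z sits at bearing -90° from W; an 89° counterclockwise sweep puts H at bearing -1°, so H = W + 6.9·(cos -1°, sin -1°) = (-47.401, 6.7796). Tangency of A1 to HS means the radius WH is perpendicular to HS, so HS runs along (−sin -1°, cos -1°); with |HS| = 28.1, S = (-46.911, 34.875). Then |VS| = |S − V| = 58.454.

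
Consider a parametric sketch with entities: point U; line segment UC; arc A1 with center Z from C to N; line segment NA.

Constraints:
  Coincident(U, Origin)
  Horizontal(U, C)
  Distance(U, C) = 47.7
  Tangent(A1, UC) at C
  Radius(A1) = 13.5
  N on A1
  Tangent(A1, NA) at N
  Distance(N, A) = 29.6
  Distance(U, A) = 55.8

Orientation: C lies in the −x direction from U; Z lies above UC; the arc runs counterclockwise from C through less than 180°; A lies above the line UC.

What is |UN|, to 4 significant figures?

36.91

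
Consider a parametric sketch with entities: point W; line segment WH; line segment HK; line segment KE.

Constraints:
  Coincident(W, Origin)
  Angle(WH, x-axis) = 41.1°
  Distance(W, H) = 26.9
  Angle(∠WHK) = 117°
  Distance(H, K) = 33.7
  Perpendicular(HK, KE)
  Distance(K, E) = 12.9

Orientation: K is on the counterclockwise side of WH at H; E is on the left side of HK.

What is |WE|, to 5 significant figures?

47.228

W is at the origin; WH runs at 41.1° with length 26.9, so H = 26.9·(cos 41.1°, sin 41.1°) = (20.271, 17.683). ∠WHK = 117.0°, so HK runs at 41.1° + (180° − 117.0°) = 104.10° from the x-axis; with |HK| = 33.7, K = H + 33.7·(cos 104.10°, sin 104.10°) = (12.061, 50.368). The perpendicularity gives KE at right angles to HK; with |KE| = 12.9 on the left of HK, E = K + 12.9·(-0.96987, -0.24362) = (-0.45032, 47.225). Then |WE| = |E − W| = 47.228.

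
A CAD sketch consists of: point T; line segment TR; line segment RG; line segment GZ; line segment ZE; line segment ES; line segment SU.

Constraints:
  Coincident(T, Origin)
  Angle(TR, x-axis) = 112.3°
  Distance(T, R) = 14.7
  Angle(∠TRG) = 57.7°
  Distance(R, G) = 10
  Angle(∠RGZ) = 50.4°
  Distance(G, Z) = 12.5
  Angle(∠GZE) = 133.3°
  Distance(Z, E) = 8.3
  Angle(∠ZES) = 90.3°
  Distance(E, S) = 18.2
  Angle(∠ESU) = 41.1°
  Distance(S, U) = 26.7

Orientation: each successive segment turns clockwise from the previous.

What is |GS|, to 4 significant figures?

19.26

∠GZE = 133.3° gives ZE at 173.7° from the x-axis; with |ZE| = 8.3, E = (-13.50, 4.673). ∠ZES = 90.3° gives ES at 84.00° from the x-axis; with |ES| = 18.2, S = (-11.60, 22.77). Then |GS| = |S − G| = 19.26.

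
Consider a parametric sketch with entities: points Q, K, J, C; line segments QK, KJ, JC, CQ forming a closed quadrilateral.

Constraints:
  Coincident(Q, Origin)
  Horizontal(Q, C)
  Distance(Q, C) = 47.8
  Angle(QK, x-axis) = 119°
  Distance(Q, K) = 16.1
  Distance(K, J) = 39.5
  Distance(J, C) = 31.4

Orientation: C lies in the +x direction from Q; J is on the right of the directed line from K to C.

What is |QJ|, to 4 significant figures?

24.35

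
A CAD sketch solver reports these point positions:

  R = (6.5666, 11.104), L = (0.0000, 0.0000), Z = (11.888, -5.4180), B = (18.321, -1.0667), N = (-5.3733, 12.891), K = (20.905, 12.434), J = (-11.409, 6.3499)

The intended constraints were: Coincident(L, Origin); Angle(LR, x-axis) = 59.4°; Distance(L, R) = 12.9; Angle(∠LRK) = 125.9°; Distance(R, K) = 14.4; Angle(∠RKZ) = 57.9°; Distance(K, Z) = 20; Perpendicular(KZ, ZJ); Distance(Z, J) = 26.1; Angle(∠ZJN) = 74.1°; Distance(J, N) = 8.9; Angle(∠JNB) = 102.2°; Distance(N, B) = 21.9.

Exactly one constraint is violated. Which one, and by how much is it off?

Distance(N, B) = 21.9 — off by 5.60.

L = (0.00, 0.00) ✓; LR at 59.40° ✓; |LR| = 12.90 ✓; ∠LRK = 125.9° ✓; |RK| = 14.40 ✓; ∠RKZ = 57.90° ✓; |KZ| = 20.00 ✓; ∠(KZ, ZJ) = 90.00° ✓; |ZJ| = 26.10 ✓; ∠ZJN = 74.10° ✓; |JN| = 8.900 ✓; ∠JNB = 102.2° ✓; |NB| = 27.50 ✗.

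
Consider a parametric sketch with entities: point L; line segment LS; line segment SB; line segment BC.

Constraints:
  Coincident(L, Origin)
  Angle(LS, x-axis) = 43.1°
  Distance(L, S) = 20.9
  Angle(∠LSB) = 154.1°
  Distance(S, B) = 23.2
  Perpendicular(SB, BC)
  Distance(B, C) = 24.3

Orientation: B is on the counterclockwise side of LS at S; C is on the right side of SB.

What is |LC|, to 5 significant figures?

53.680

∠LSB = 154.1°, so SB runs at 43.1° + (180° − 154.1°) = 69.000° from the x-axis; with |SB| = 23.2, B = S + 23.2·(cos 69.000°, sin 69.000°) = (23.575, 35.939). The perpendicularity gives BC at right angles to SB; with |BC| = 24.3 on the right of SB, C = B + 24.3·(0.93358, -0.35837) = (46.261, 27.231). Then |LC| = |C − L| = 53.680.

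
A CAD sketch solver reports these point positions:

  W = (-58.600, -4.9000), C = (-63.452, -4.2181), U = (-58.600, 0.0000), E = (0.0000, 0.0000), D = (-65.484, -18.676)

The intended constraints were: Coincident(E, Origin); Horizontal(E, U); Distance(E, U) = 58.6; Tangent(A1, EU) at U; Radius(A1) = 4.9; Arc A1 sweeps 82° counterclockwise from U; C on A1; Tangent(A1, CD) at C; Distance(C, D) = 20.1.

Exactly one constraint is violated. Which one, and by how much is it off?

Distance(C, D) = 20.1 — off by 5.50.

E = (0.00, 0.00) ✓; E.y = 0.00, U.y = 0.00 ✓; |EU| = 58.60 ✓; ∠(WU, UE) = 90.00° ✓; |WU| = 4.900 ✓; bearing(W→C) − bearing(W→U) = 82.00° ✓; |WC| = 4.900 ✓; ∠(WC, CD) = 90.00° ✓; |CD| = 14.60 ✗.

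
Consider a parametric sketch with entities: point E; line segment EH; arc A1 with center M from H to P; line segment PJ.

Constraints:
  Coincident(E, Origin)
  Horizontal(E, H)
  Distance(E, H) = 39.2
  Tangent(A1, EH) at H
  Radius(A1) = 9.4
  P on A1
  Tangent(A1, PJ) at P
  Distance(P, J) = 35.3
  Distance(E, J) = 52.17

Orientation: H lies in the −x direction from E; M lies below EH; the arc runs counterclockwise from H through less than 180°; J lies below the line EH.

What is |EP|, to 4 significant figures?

49.27

E is at the origin; EH is horizontal with |EH| = 39.2 and H on the −x side, so H = (-39.20, 0.000). The tangent condition forces MH to be normal to EH, so M = H + (0, -9.4) = (-39.20, -9.400). Since MP ⟂ PJ (tangency), |MJ| = √(9.4² + 35.3²) = 36.53 regardless of where P sits on A1. So J lies on both circle(E, 52.17) and circle(M, 36.53); the below-EH intersection is J = (-27.84, -44.12). P is the foot of the tangent from J: P = (-47.08, -14.52).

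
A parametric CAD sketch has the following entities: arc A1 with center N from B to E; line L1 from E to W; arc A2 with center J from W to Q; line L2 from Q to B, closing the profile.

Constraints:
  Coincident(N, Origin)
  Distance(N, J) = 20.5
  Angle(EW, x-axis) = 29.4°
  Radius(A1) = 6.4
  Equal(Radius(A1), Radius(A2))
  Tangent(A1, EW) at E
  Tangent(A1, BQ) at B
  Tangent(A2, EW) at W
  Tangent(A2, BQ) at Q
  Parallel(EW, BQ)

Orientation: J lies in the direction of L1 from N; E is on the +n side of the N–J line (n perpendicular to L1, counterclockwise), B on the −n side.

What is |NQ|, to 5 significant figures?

21.476

The slot axis is L1's direction at 29.4°, so u = (cos 29.4°, sin 29.4°) = (0.87121, 0.49090) and n = (−sin 29.4°, cos 29.4°) = (-0.49090, 0.87121). N is at the origin and J lies 20.5 along u from N, so J = 20.5·u = (17.860, 10.064). Tangency of A1 to both parallel lines with radius 6.4 puts E and B at N ± 6.4·n: E = (-3.1418, 5.5758), B = (3.1418, -5.5758). Equal radii place W and Q the same way about J: W = J + 6.4·n = (14.718, 15.639), Q = J − 6.4·n = (21.002, 4.4878). Then |NQ| = |Q − N| = 21.476.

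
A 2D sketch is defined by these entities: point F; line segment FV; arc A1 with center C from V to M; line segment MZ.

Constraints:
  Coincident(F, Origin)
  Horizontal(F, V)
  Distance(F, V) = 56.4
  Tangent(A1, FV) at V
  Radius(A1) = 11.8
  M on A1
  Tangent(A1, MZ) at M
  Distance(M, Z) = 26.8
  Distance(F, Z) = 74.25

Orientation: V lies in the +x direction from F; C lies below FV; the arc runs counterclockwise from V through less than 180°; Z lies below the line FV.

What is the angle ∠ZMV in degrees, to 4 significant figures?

117.4°

Checks: |CM| = 11.80 ✓; ∠(CM, MZ) = 90.00° ✓; |MZ| = 26.80 ✓; |FZ| = 74.25 ✓.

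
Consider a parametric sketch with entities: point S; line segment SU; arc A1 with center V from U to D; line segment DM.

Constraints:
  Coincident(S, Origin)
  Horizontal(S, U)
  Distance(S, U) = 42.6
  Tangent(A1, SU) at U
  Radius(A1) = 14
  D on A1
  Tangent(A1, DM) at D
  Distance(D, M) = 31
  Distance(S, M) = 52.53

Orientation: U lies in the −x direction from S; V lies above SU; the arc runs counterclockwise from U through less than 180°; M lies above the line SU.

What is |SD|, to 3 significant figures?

31.7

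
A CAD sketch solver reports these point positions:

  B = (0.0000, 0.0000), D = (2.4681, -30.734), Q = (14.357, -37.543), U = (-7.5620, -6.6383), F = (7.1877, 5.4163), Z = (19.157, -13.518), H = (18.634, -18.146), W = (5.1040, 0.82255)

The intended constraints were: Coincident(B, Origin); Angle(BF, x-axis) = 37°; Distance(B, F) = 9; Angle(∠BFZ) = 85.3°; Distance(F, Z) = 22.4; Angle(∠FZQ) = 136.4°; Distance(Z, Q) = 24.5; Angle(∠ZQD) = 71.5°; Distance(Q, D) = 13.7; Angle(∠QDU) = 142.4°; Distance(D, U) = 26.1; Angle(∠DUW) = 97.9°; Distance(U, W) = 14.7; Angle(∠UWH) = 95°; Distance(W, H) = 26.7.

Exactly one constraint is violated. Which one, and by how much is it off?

Distance(W, H) = 26.7 — off by 3.40.

B = (0.00, 0.00) ✓; BF at 37.00° ✓; |BF| = 9.000 ✓; ∠BFZ = 85.30° ✓; |FZ| = 22.40 ✓; ∠FZQ = 136.4° ✓; |ZQ| = 24.50 ✓; ∠ZQD = 71.50° ✓; |QD| = 13.70 ✓; ∠QDU = 142.4° ✓; |DU| = 26.10 ✓; ∠DUW = 97.90° ✓; |UW| = 14.70 ✓; ∠UWH = 95.00° ✓; |WH| = 23.30 ✗.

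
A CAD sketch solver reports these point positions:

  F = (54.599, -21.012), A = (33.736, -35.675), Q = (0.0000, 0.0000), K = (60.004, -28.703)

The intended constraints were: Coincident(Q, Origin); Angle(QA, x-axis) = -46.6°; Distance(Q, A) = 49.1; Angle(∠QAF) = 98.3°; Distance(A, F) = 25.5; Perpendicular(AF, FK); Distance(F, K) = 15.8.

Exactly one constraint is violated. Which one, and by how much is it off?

Distance(F, K) = 15.8 — off by 6.40.

Q = (0.00, 0.00) ✓; QA at -46.60° ✓; |QA| = 49.10 ✓; ∠QAF = 98.30° ✓; |AF| = 25.50 ✓; ∠(AF, FK) = 90.00° ✓; |FK| = 9.400 ✗.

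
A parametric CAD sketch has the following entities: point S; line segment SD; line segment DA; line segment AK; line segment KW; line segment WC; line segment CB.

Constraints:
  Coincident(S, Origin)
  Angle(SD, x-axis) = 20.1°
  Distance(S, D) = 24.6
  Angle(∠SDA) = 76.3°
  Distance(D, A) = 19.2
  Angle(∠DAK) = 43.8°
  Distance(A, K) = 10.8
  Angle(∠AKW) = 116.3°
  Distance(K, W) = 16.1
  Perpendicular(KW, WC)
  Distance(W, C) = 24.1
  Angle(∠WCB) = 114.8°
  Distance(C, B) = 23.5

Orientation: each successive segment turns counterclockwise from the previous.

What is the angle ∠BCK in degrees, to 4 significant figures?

81.06°

S is at the origin; SD runs at 20.1° with length 24.6, so D = (23.10, 8.454). ∠SDA = 76.3° gives DA at 123.8° from the x-axis; with |DA| = 19.2, A = (12.42, 24.41). ∠DAK = 43.8° gives AK at -100.0° from the x-axis; with |AK| = 10.8, K = (10.55, 13.77). ∠AKW = 116.3° gives KW at -36.30° from the x-axis; with |KW| = 16.1, W = (23.52, 4.242). KW ⟂ WC, so WC runs at 53.70°; with |WC| = 24.1, C = (37.79, 23.66). ∠WCB = 114.8° gives CB at 118.9° from the x-axis; with |CB| = 23.5, B = (26.43, 44.24). Then cos ∠BCK = CB·CK / (|CB||CK|), giving 81.06°.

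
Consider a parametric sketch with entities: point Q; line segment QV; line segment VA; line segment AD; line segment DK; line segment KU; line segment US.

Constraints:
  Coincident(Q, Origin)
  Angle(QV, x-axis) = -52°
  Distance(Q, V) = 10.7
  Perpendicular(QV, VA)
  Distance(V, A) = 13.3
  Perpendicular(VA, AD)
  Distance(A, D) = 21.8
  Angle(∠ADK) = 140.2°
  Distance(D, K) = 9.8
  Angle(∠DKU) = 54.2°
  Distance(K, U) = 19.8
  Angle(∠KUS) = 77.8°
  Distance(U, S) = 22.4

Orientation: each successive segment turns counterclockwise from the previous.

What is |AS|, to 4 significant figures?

14.54

Q is at the origin; QV runs at -52.0° with length 10.7, so V = (6.588, -8.432). QV ⟂ VA, so VA runs at 38.00°; with |VA| = 13.3, A = (17.07, -0.2434). The perpendicularity gives AD at right angles to VA, so AD runs at 128.0°; with |AD| = 21.8, D = (3.647, 16.94). ∠ADK = 140.2° gives DK at 167.8° from the x-axis; with |DK| = 9.8, K = (-5.932, 19.01). ∠DKU = 54.2° gives KU at -66.40° from the x-axis; with |KU| = 19.8, U = (1.995, 0.8622). ∠KUS = 77.8° gives US at 35.80° from the x-axis; with |US| = 22.4, S = (20.16, 13.97). Then |AS| = |S − A| = 14.54.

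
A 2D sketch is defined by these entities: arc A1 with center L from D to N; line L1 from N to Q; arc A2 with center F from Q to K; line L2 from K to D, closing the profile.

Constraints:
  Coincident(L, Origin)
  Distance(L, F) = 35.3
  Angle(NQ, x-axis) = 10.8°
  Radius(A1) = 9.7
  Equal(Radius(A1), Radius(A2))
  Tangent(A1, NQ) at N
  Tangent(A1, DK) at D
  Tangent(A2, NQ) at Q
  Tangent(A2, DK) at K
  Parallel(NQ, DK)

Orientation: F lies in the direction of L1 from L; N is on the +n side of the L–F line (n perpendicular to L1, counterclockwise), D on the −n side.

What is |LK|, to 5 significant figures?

36.608

Tangency of A1 to both parallel lines with radius 9.7 puts N and D at L ± 9.7·n: N = (-1.8176, 9.5282), D = (1.8176, -9.5282). Equal radii place Q and K the same way about F: Q = F + 9.7·n = (32.857, 16.143), K = F − 9.7·n = (36.492, -2.9136). Then |LK| = |K − L| = 36.608.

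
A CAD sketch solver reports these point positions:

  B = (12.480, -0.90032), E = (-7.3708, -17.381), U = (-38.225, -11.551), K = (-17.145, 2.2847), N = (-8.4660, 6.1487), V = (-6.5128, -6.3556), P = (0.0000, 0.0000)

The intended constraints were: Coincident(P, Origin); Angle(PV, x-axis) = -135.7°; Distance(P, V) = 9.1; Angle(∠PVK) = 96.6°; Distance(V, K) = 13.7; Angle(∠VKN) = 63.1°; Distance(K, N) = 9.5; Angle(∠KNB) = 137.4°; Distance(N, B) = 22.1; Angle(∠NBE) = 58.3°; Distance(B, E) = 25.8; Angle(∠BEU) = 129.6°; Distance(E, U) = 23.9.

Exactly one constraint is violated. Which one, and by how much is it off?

Distance(E, U) = 23.9 — off by 7.50.

P = (0.00, 0.00) ✓; PV at -135.7° ✓; |PV| = 9.100 ✓; ∠PVK = 96.60° ✓; |VK| = 13.70 ✓; ∠VKN = 63.10° ✓; |KN| = 9.500 ✓; ∠KNB = 137.4° ✓; |NB| = 22.10 ✓; ∠NBE = 58.30° ✓; |BE| = 25.80 ✓; ∠BEU = 129.6° ✓; |EU| = 31.40 ✗.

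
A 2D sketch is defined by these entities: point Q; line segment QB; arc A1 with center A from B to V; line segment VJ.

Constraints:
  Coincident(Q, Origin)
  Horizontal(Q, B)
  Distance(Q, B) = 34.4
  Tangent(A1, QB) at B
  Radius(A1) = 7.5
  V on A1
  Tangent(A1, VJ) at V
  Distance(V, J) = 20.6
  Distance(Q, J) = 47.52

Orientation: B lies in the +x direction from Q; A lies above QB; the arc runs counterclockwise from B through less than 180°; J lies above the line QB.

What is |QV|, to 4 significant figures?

42.71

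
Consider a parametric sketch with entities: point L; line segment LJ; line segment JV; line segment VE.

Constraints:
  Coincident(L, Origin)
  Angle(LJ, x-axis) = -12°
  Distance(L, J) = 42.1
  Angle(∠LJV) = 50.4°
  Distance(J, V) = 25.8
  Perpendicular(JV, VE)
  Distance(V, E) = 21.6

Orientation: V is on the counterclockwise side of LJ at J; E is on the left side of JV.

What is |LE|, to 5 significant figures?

10.888

∠LJV = 50.4°, so JV runs at -12.0° + (180° − 50.4°) = 117.60° from the x-axis; with |JV| = 25.8, V = J + 25.8·(cos 117.60°, sin 117.60°) = (29.227, 14.111). JV is perpendicular to VE; with |VE| = 21.6 on the left of JV, E = V + 21.6·(-0.88620, -0.46330) = (10.085, 4.1038). Then |LE| = |E − L| = 10.888.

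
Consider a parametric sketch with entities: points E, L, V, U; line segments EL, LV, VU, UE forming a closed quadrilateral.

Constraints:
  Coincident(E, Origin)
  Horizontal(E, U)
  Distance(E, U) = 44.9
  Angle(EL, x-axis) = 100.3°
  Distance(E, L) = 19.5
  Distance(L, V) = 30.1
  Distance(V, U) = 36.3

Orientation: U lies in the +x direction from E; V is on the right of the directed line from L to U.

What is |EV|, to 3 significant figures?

12.4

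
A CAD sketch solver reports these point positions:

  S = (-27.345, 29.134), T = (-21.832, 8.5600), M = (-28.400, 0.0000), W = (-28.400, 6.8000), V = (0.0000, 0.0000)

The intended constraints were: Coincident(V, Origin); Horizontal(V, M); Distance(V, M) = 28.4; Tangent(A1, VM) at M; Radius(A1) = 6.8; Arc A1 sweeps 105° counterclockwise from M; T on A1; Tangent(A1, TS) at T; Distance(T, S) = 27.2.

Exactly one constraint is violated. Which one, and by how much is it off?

Distance(T, S) = 27.2 — off by 5.90.

V = (0.00, 0.00) ✓; V.y = 0.00, M.y = 0.00 ✓; |VM| = 28.40 ✓; ∠(WM, MV) = 90.00° ✓; |WM| = 6.800 ✓; bearing(W→T) − bearing(W→M) = 105.0° ✓; |WT| = 6.800 ✓; ∠(WT, TS) = 90.00° ✓; |TS| = 21.30 ✗.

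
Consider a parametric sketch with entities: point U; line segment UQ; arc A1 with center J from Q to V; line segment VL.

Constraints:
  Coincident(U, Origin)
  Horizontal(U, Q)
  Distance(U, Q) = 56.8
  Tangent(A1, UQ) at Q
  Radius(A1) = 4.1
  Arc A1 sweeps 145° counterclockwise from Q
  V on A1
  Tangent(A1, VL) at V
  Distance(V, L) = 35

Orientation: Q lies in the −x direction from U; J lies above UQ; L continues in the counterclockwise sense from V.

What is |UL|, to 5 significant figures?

87.560

U is at the origin; UQ is horizontal with |UQ| = 56.8 and Q on the −x side, so Q = (-56.800, 0.0000). Tangency of A1 to UQ means the radius JQ is perpendicular to UQ, so J = Q + (0, 4.1) = (-56.800, 4.1000). On A1, Q sits at bearing -90° from J; a 145° counterclockwise sweep puts V at bearing 55°, so V = J + 4.1·(cos 55°, sin 55°) = (-54.448, 7.4585). The tangent condition forces JV to be normal to VL, so VL runs along (−sin 55°, cos 55°); with |VL| = 35.0, L = (-83.119, 27.534). Then |UL| = |L − U| = 87.560.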